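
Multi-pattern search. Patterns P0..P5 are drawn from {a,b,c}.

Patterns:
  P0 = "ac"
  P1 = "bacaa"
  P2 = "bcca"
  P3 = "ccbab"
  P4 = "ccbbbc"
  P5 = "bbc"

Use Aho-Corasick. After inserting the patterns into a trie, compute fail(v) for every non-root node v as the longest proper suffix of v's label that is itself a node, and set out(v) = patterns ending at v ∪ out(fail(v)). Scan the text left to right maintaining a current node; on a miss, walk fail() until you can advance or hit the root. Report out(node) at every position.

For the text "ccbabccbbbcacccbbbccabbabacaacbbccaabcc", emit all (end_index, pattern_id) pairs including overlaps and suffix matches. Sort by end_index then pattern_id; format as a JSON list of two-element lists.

Build:
Trie nodes:
  n0 'ε': a→1 b→3 c→11
  n1 'a': c→2
  n2 'ac': ·  [P0 ends]
  n3 'b': a→4 b→19 c→8
  n4 'ba': c→5
  n5 'bac': a→6
  n6 'baca': a→7
  n7 'bacaa': ·  [P1 ends]
  n8 'bc': c→9
  n9 'bcc': a→10
  n10 'bcca': ·  [P2 ends]
  n11 'c': c→12
  n12 'cc': b→13
  n13 'ccb': a→14 b→16
  n14 'ccba': b→15
  n15 'ccbab': ·  [P3 ends]
  n16 'ccbb': b→17
  n17 'ccbbb': c→18
  n18 'ccbbbc': ·  [P4 ends]
  n19 'bb': c→20
  n20 'bbc': ·  [P5 ends]

Failure links (BFS by depth):
  fail(1) 'a': from fail(0)=0 chase 'a': 0 ⇒ 0;  out=∅∪out(0)=∅
  fail(3) 'b': from fail(0)=0 chase 'b': 0 ⇒ 0;  out=∅∪out(0)=∅
  fail(11) 'c': from fail(0)=0 chase 'c': 0 ⇒ 0;  out=∅∪out(0)=∅
  fail(2) 'ac': from fail(1)=0 chase 'c': 0 ⇒ 11;  out={0}∪out(11)={0}
  fail(4) 'ba': from fail(3)=0 chase 'a': 0 ⇒ 1;  out=∅∪out(1)=∅
  fail(8) 'bc': from fail(3)=0 chase 'c': 0 ⇒ 11;  out=∅∪out(11)=∅
  fail(12) 'cc': from fail(11)=0 chase 'c': 0 ⇒ 11;  out=∅∪out(11)=∅
  fail(19) 'bb': from fail(3)=0 chase 'b': 0 ⇒ 3;  out=∅∪out(3)=∅
  fail(5) 'bac': from fail(4)=1 chase 'c': 1 ⇒ 2;  out=∅∪out(2)={0}
  fail(9) 'bcc': from fail(8)=11 chase 'c': 11 ⇒ 12;  out=∅∪out(12)=∅
  fail(13) 'ccb': from fail(12)=11 chase 'b': 11→0 ⇒ 3;  out=∅∪out(3)=∅
  fail(20) 'bbc': from fail(19)=3 chase 'c': 3 ⇒ 8;  out={5}∪out(8)={5}
  fail(6) 'baca': from fail(5)=2 chase 'a': 2→11→0 ⇒ 1;  out=∅∪out(1)=∅
  fail(10) 'bcca': from fail(9)=12 chase 'a': 12→11→0 ⇒ 1;  out={2}∪out(1)={2}
  fail(14) 'ccba': from fail(13)=3 chase 'a': 3 ⇒ 4;  out=∅∪out(4)=∅
  fail(16) 'ccbb': from fail(13)=3 chase 'b': 3 ⇒ 19;  out=∅∪out(19)=∅
  fail(7) 'bacaa': from fail(6)=1 chase 'a': 1→0 ⇒ 1;  out={1}∪out(1)={1}
  fail(15) 'ccbab': from fail(14)=4 chase 'b': 4→1→0 ⇒ 3;  out={3}∪out(3)={3}
  fail(17) 'ccbbb': from fail(16)=19 chase 'b': 19→3 ⇒ 19;  out=∅∪out(19)=∅
  fail(18) 'ccbbbc': from fail(17)=19 chase 'c': 19 ⇒ 20;  out={4}∪out(20)={4,5}

Run:
[0] read 'c'  n0⇒n11
[1] read 'c'  n11⇒n12
[2] read 'b'  n12⇒n13
[3] read 'a'  n13⇒n14
[4] read 'b'  n14⇒n15  → match P3@[0:4]
[5] read 'c'  n15⇒n8 ·f
[6] read 'c'  n8⇒n9
[7] read 'b'  n9⇒n13 ·f
[8] read 'b'  n13⇒n16
[9] read 'b'  n16⇒n17
[10] read 'c'  n17⇒n18  → match P4@[5:10],P5@[8:10]
[11] read 'a'  n18⇒n1 ·f
[12] read 'c'  n1⇒n2  → match P0@[11:12]
[13] read 'c'  n2⇒n12 ·f
[14] read 'c'  n12⇒n12 ·f
[15] read 'b'  n12⇒n13
[16] read 'b'  n13⇒n16
[17] read 'b'  n16⇒n17
[18] read 'c'  n17⇒n18  → match P4@[13:18],P5@[16:18]
[19] read 'c'  n18⇒n9 ·f
[20] read 'a'  n9⇒n10  → match P2@[17:20]
[21] read 'b'  n10⇒n3 ·f
[22] read 'b'  n3⇒n19
[23] read 'a'  n19⇒n4 ·f
[24] read 'b'  n4⇒n3 ·f
[25] read 'a'  n3⇒n4
[26] read 'c'  n4⇒n5  → match P0@[25:26]
[27] read 'a'  n5⇒n6
[28] read 'a'  n6⇒n7  → match P1@[24:28]
[29] read 'c'  n7⇒n2 ·f  → match P0@[28:29]
[30] read 'b'  n2⇒n3 ·f
[31] read 'b'  n3⇒n19
[32] read 'c'  n19⇒n20  → match P5@[30:32]
[33] read 'c'  n20⇒n9 ·f
[34] read 'a'  n9⇒n10  → match P2@[31:34]
[35] read 'a'  n10⇒n1 ·f
[36] read 'b'  n1⇒n3 ·f
[37] read 'c'  n3⇒n8
[38] read 'c'  n8⇒n9

All matches (sorted): [[4,3],[10,4],[10,5],[12,0],[18,4],[18,5],[20,2],[26,0],[28,1],[29,0],[32,5],[34,2]]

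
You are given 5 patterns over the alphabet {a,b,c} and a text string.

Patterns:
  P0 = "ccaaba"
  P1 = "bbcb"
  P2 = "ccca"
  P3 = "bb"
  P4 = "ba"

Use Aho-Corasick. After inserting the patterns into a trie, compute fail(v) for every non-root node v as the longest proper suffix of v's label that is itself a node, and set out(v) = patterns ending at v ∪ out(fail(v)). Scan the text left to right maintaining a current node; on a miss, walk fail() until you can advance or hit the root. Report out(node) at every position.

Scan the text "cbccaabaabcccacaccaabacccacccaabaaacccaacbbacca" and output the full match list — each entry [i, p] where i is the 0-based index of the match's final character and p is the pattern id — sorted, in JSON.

Build:
Trie (insert patterns):
  n0 'ε': b→7 c→1
  n1 'c': c→2
  n2 'cc': a→3 c→11
  n3 'cca': a→4
  n4 'ccaa': b→5
  n5 'ccaab': a→6
  n6 'ccaaba': ·  [P0 ends]
  n7 'b': a→13 b→8
  n8 'bb': c→9  [P3 ends]
  n9 'bbc': b→10
  n10 'bbcb': ·  [P1 ends]
  n11 'ccc': a→12
  n12 'ccca': ·  [P2 ends]
  n13 'ba': ·  [P4 ends]

Failure links (BFS by depth):
  fail(1) 'c': from fail(0)=0 chase 'c': 0 ⇒ 0;  out=∅∪out(0)=∅
  fail(7) 'b': from fail(0)=0 chase 'b': 0 ⇒ 0;  out=∅∪out(0)=∅
  fail(2) 'cc': from fail(1)=0 chase 'c': 0 ⇒ 1;  out=∅∪out(1)=∅
  fail(8) 'bb': from fail(7)=0 chase 'b': 0 ⇒ 7;  out={3}∪out(7)={3}
  fail(13) 'ba': from fail(7)=0 chase 'a': 0 ⇒ 0;  out={4}∪out(0)={4}
  fail(3) 'cca': from fail(2)=1 chase 'a': 1→0 ⇒ 0;  out=∅∪out(0)=∅
  fail(9) 'bbc': from fail(8)=7 chase 'c': 7→0 ⇒ 1;  out=∅∪out(1)=∅
  fail(11) 'ccc': from fail(2)=1 chase 'c': 1 ⇒ 2;  out=∅∪out(2)=∅
  fail(4) 'ccaa': from fail(3)=0 chase 'a': 0 ⇒ 0;  out=∅∪out(0)=∅
  fail(10) 'bbcb': from fail(9)=1 chase 'b': 1→0 ⇒ 7;  out={1}∪out(7)={1}
  fail(12) 'ccca': from fail(11)=2 chase 'a': 2 ⇒ 3;  out={2}∪out(3)={2}
  fail(5) 'ccaab': from fail(4)=0 chase 'b': 0 ⇒ 7;  out=∅∪out(7)=∅
  fail(6) 'ccaaba': from fail(5)=7 chase 'a': 7 ⇒ 13;  out={0}∪out(13)={0,4}

Text stream:
pos 0 'c': at 1
pos 1 'b': at 7 (via fail)
pos 2 'c': at 1 (via fail)
pos 3 'c': at 2
pos 4 'a': at 3
pos 5 'a': at 4
pos 6 'b': at 5
pos 7 'a': at 6  emit P0@[2:7],P4@[6:7]
pos 8 'a': at 0 (via fail)
pos 9 'b': at 7
pos 10 'c': at 1 (via fail)
pos 11 'c': at 2
pos 12 'c': at 11
pos 13 'a': at 12  emit P2@[10:13]
pos 14 'c': at 1 (via fail)
pos 15 'a': at 0 (via fail)
pos 16 'c': at 1
pos 17 'c': at 2
pos 18 'a': at 3
pos 19 'a': at 4
pos 20 'b': at 5
pos 21 'a': at 6  emit P0@[16:21],P4@[20:21]
pos 22 'c': at 1 (via fail)
pos 23 'c': at 2
pos 24 'c': at 11
pos 25 'a': at 12  emit P2@[22:25]
pos 26 'c': at 1 (via fail)
pos 27 'c': at 2
pos 28 'c': at 11
pos 29 'a': at 12  emit P2@[26:29]
pos 30 'a': at 4 (via fail)
pos 31 'b': at 5
pos 32 'a': at 6  emit P0@[27:32],P4@[31:32]
pos 33 'a': at 0 (via fail)
pos 34 'a': at 0
pos 35 'c': at 1
pos 36 'c': at 2
pos 37 'c': at 11
pos 38 'a': at 12  emit P2@[35:38]
pos 39 'a': at 4 (via fail)
pos 40 'c': at 1 (via fail)
pos 41 'b': at 7 (via fail)
pos 42 'b': at 8  emit P3@[41:42]
pos 43 'a': at 13 (via fail)  emit P4@[42:43]
pos 44 'c': at 1 (via fail)
pos 45 'c': at 2
pos 46 'a': at 3

Matches: [[7,0],[7,4],[13,2],[21,0],[21,4],[25,2],[29,2],[32,0],[32,4],[38,2],[42,3],[43,4]]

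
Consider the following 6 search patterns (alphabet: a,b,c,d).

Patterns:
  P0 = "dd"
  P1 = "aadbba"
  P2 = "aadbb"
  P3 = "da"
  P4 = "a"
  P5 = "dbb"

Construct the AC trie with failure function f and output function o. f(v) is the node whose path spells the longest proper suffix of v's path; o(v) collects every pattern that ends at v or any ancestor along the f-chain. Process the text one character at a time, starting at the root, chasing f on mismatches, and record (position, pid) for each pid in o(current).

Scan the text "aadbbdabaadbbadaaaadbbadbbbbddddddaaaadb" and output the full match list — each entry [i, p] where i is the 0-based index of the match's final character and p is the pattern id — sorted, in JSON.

Build:
Trie nodes:
  n0 'ε': a→3 d→1
  n1 'd': a→9 b→10 d→2
  n2 'dd': ·  [P0 ends]
  n3 'a': a→4  [P4 ends]
  n4 'aa': d→5
  n5 'aad': b→6
  n6 'aadb': b→7
  n7 'aadbb': a→8  [P2 ends]
  n8 'aadbba': ·  [P1 ends]
  n9 'da': ·  [P3 ends]
  n10 'db': b→11
  n11 'dbb': ·  [P5 ends]

Failure links (BFS by depth):
  n1('d'): parent n0 fail=0; on 'd' 0 → fail=0;  out ∅∪∅=∅
  n3('a'): parent n0 fail=0; on 'a' 0 → fail=0;  out {4}∪∅={4}
  n2('dd'): parent n1 fail=0; on 'd' 0 → fail=1;  out {0}∪∅={0}
  n4('aa'): parent n3 fail=0; on 'a' 0 → fail=3;  out ∅∪{4}={4}
  n9('da'): parent n1 fail=0; on 'a' 0 → fail=3;  out {3}∪{4}={3,4}
  n10('db'): parent n1 fail=0; on 'b' 0 → fail=0;  out ∅∪∅=∅
  n5('aad'): parent n4 fail=3; on 'd' 3→0 → fail=1;  out ∅∪∅=∅
  n11('dbb'): parent n10 fail=0; on 'b' 0 → fail=0;  out {5}∪∅={5}
  n6('aadb'): parent n5 fail=1; on 'b' 1 → fail=10;  out ∅∪∅=∅
  n7('aadbb'): parent n6 fail=10; on 'b' 10 → fail=11;  out {2}∪{5}={2,5}
  n8('aadbba'): parent n7 fail=11; on 'a' 11→0 → fail=3;  out {1}∪{4}={1,4}

Text stream:
[0] read 'a'  n0⇒n3  emit P4@[0:0]
[1] read 'a'  n3⇒n4  emit P4@[1:1]
[2] read 'd'  n4⇒n5
[3] read 'b'  n5⇒n6
[4] read 'b'  n6⇒n7  emit P2@[0:4],P5@[2:4]
[5] read 'd'  n7⇒n1 ·f
[6] read 'a'  n1⇒n9  emit P3@[5:6],P4@[6:6]
[7] read 'b'  n9⇒n0 ·f
[8] read 'a'  n0⇒n3  emit P4@[8:8]
[9] read 'a'  n3⇒n4  emit P4@[9:9]
[10] read 'd'  n4⇒n5
[11] read 'b'  n5⇒n6
[12] read 'b'  n6⇒n7  emit P2@[8:12],P5@[10:12]
[13] read 'a'  n7⇒n8  emit P1@[8:13],P4@[13:13]
[14] read 'd'  n8⇒n1 ·f
[15] read 'a'  n1⇒n9  emit P3@[14:15],P4@[15:15]
[16] read 'a'  n9⇒n4 ·f  emit P4@[16:16]
[17] read 'a'  n4⇒n4 ·f  emit P4@[17:17]
[18] read 'a'  n4⇒n4 ·f  emit P4@[18:18]
[19] read 'd'  n4⇒n5
[20] read 'b'  n5⇒n6
[21] read 'b'  n6⇒n7  emit P2@[17:21],P5@[19:21]
[22] read 'a'  n7⇒n8  emit P1@[17:22],P4@[22:22]
[23] read 'd'  n8⇒n1 ·f
[24] read 'b'  n1⇒n10
[25] read 'b'  n10⇒n11  emit P5@[23:25]
[26] read 'b'  n11⇒n0 ·f
[27] read 'b'  n0⇒n0
[28] read 'd'  n0⇒n1
[29] read 'd'  n1⇒n2  emit P0@[28:29]
[30] read 'd'  n2⇒n2 ·f  emit P0@[29:30]
[31] read 'd'  n2⇒n2 ·f  emit P0@[30:31]
[32] read 'd'  n2⇒n2 ·f  emit P0@[31:32]
[33] read 'd'  n2⇒n2 ·f  emit P0@[32:33]
[34] read 'a'  n2⇒n9 ·f  emit P3@[33:34],P4@[34:34]
[35] read 'a'  n9⇒n4 ·f  emit P4@[35:35]
[36] read 'a'  n4⇒n4 ·f  emit P4@[36:36]
[37] read 'a'  n4⇒n4 ·f  emit P4@[37:37]
[38] read 'd'  n4⇒n5
[39] read 'b'  n5⇒n6

Result: [[0,4],[1,4],[4,2],[4,5],[6,3],[6,4],[8,4],[9,4],[12,2],[12,5],[13,1],[13,4],[15,3],[15,4],[16,4],[17,4],[18,4],[21,2],[21,5],[22,1],[22,4],[25,5],[29,0],[30,0],[31,0],[32,0],[33,0],[34,3],[34,4],[35,4],[36,4],[37,4]]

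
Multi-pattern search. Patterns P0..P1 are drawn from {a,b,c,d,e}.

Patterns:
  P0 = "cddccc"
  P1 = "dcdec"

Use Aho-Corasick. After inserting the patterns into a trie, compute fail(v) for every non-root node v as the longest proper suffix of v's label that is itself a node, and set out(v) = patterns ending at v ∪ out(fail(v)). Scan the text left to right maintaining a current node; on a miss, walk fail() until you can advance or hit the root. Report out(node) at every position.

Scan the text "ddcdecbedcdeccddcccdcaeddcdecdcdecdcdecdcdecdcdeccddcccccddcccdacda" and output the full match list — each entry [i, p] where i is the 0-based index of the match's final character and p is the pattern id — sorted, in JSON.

Build:
Trie nodes:
  0='ε' goto c→1 d→7
  1='c' goto d→2
  2='cd' goto d→3
  3='cdd' goto c→4
  4='cddc' goto c→5
  5='cddcc' goto c→6
  6='cddccc' goto ·  ←P0
  7='d' goto c→8
  8='dc' goto d→9
  9='dcd' goto e→10
  10='dcde' goto c→11
  11='dcdec' goto ·  ←P1

BFS fail/out derivation:
  n1('c'): parent n0 fail=0; on 'c' 0 → fail=0;  out ∅∪∅=∅
  n7('d'): parent n0 fail=0; on 'd' 0 → fail=0;  out ∅∪∅=∅
  n2('cd'): parent n1 fail=0; on 'd' 0 → fail=7;  out ∅∪∅=∅
  n8('dc'): parent n7 fail=0; on 'c' 0 → fail=1;  out ∅∪∅=∅
  n3('cdd'): parent n2 fail=7; on 'd' 7→0 → fail=7;  out ∅∪∅=∅
  n9('dcd'): parent n8 fail=1; on 'd' 1 → fail=2;  out ∅∪∅=∅
  n4('cddc'): parent n3 fail=7; on 'c' 7 → fail=8;  out ∅∪∅=∅
  n10('dcde'): parent n9 fail=2; on 'e' 2→7→0 → fail=0;  out ∅∪∅=∅
  n5('cddcc'): parent n4 fail=8; on 'c' 8→1→0 → fail=1;  out ∅∪∅=∅
  n11('dcdec'): parent n10 fail=0; on 'c' 0 → fail=1;  out {1}∪∅={1}
  n6('cddccc'): parent n5 fail=1; on 'c' 1→0 → fail=1;  out {0}∪∅={0}

Run:
i=0 'd': node 0→7
i=1 'd': node 7→7 (via fail)
i=2 'c': node 7→8
i=3 'd': node 8→9
i=4 'e': node 9→10
i=5 'c': node 10→11  ** P1@[1:5]
i=6 'b': node 11→0 (via fail)
i=7 'e': node 0→0
i=8 'd': node 0→7
i=9 'c': node 7→8
i=10 'd': node 8→9
i=11 'e': node 9→10
i=12 'c': node 10→11  ** P1@[8:12]
i=13 'c': node 11→1 (via fail)
i=14 'd': node 1→2
i=15 'd': node 2→3
i=16 'c': node 3→4
i=17 'c': node 4→5
i=18 'c': node 5→6  ** P0@[13:18]
i=19 'd': node 6→2 (via fail)
i=20 'c': node 2→8 (via fail)
i=21 'a': node 8→0 (via fail)
i=22 'e': node 0→0
i=23 'd': node 0→7
i=24 'd': node 7→7 (via fail)
i=25 'c': node 7→8
i=26 'd': node 8→9
i=27 'e': node 9→10
i=28 'c': node 10→11  ** P1@[24:28]
i=29 'd': node 11→2 (via fail)
i=30 'c': node 2→8 (via fail)
i=31 'd': node 8→9
i=32 'e': node 9→10
i=33 'c': node 10→11  ** P1@[29:33]
i=34 'd': node 11→2 (via fail)
i=35 'c': node 2→8 (via fail)
i=36 'd': node 8→9
i=37 'e': node 9→10
i=38 'c': node 10→11  ** P1@[34:38]
i=39 'd': node 11→2 (via fail)
i=40 'c': node 2→8 (via fail)
i=41 'd': node 8→9
i=42 'e': node 9→10
i=43 'c': node 10→11  ** P1@[39:43]
i=44 'd': node 11→2 (via fail)
i=45 'c': node 2→8 (via fail)
i=46 'd': node 8→9
i=47 'e': node 9→10
i=48 'c': node 10→11  ** P1@[44:48]
i=49 'c': node 11→1 (via fail)
i=50 'd': node 1→2
i=51 'd': node 2→3
i=52 'c': node 3→4
i=53 'c': node 4→5
i=54 'c': node 5→6  ** P0@[49:54]
i=55 'c': node 6→1 (via fail)
i=56 'c': node 1→1 (via fail)
i=57 'd': node 1→2
i=58 'd': node 2→3
i=59 'c': node 3→4
i=60 'c': node 4→5
i=61 'c': node 5→6  ** P0@[56:61]
i=62 'd': node 6→2 (via fail)
i=63 'a': node 2→0 (via fail)
i=64 'c': node 0→1
i=65 'd': node 1→2
i=66 'a': node 2→0 (via fail)

Matches: [[5,1],[12,1],[18,0],[28,1],[33,1],[38,1],[43,1],[48,1],[54,0],[61,0]]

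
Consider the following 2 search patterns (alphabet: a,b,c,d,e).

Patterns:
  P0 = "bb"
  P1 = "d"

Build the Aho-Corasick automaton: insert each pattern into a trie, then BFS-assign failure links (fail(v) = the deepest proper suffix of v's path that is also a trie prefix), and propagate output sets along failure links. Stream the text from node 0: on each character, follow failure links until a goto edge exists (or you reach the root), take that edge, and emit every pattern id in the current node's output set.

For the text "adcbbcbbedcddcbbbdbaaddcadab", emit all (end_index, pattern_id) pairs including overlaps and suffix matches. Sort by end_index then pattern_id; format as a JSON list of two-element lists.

Build automaton:
Trie (insert patterns):
  0='ε' goto b→1 d→3
  1='b' goto b→2
  2='bb' goto ·  ←P0
  3='d' goto ·  ←P1

BFS fail/out derivation:
  n1('b'): parent n0 fail=0; on 'b' 0 → fail=0;  out ∅∪∅=∅
  n3('d'): parent n0 fail=0; on 'd' 0 → fail=0;  out {1}∪∅={1}
  n2('bb'): parent n1 fail=0; on 'b' 0 → fail=1;  out {0}∪∅={0}

Scan:
[0] read 'a'  n0⇒n0
[1] read 'd'  n0⇒n3  → match P1@[1:1]
[2] read 'c'  n3⇒n0 (fail-walked)
[3] read 'b'  n0⇒n1
[4] read 'b'  n1⇒n2  → match P0@[3:4]
[5] read 'c'  n2⇒n0 (fail-walked)
[6] read 'b'  n0⇒n1
[7] read 'b'  n1⇒n2  → match P0@[6:7]
[8] read 'e'  n2⇒n0 (fail-walked)
[9] read 'd'  n0⇒n3  → match P1@[9:9]
[10] read 'c'  n3⇒n0 (fail-walked)
[11] read 'd'  n0⇒n3  → match P1@[11:11]
[12] read 'd'  n3⇒n3 (fail-walked)  → match P1@[12:12]
[13] read 'c'  n3⇒n0 (fail-walked)
[14] read 'b'  n0⇒n1
[15] read 'b'  n1⇒n2  → match P0@[14:15]
[16] read 'b'  n2⇒n2 (fail-walked)  → match P0@[15:16]
[17] read 'd'  n2⇒n3 (fail-walked)  → match P1@[17:17]
[18] read 'b'  n3⇒n1 (fail-walked)
[19] read 'a'  n1⇒n0 (fail-walked)
[20] read 'a'  n0⇒n0
[21] read 'd'  n0⇒n3  → match P1@[21:21]
[22] read 'd'  n3⇒n3 (fail-walked)  → match P1@[22:22]
[23] read 'c'  n3⇒n0 (fail-walked)
[24] read 'a'  n0⇒n0
[25] read 'd'  n0⇒n3  → match P1@[25:25]
[26] read 'a'  n3⇒n0 (fail-walked)
[27] read 'b'  n0⇒n1

Result: [[1,1],[4,0],[7,0],[9,1],[11,1],[12,1],[15,0],[16,0],[17,1],[21,1],[22,1],[25,1]]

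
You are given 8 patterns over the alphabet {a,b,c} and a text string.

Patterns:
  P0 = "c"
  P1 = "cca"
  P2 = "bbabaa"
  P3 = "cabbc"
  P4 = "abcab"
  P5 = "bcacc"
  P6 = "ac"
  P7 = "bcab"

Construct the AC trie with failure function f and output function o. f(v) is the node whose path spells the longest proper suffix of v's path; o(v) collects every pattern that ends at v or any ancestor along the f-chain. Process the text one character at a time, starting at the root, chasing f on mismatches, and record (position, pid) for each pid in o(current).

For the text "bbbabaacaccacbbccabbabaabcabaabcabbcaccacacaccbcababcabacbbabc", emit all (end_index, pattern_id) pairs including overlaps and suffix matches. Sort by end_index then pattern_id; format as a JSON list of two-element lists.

Construct AC machine:
Trie (insert patterns):
  n0 'ε': a→14 b→4 c→1
  n1 'c': a→10 c→2  ←P0
  n2 'cc': a→3
  n3 'cca': ·  ←P1
  n4 'b': b→5 c→19
  n5 'bb': a→6
  n6 'bba': b→7
  n7 'bbab': a→8
  n8 'bbaba': a→9
  n9 'bbabaa': ·  ←P2
  n10 'ca': b→11
  n11 'cab': b→12
  n12 'cabb': c→13
  n13 'cabbc': ·  ←P3
  n14 'a': b→15 c→23
  n15 'ab': c→16
  n16 'abc': a→17
  n17 'abca': b→18
  n18 'abcab': ·  ←P4
  n19 'bc': a→20
  n20 'bca': b→24 c→21
  n21 'bcac': c→22
  n22 'bcacc': ·  ←P5
  n23 'ac': ·  ←P6
  n24 'bcab': ·  ←P7

Failure links (BFS by depth):
  n1('c'): parent n0 fail=0; on 'c' 0 → fail=0;  out {0}∪∅={0}
  n4('b'): parent n0 fail=0; on 'b' 0 → fail=0;  out ∅∪∅=∅
  n14('a'): parent n0 fail=0; on 'a' 0 → fail=0;  out ∅∪∅=∅
  n2('cc'): parent n1 fail=0; on 'c' 0 → fail=1;  out ∅∪{0}={0}
  n5('bb'): parent n4 fail=0; on 'b' 0 → fail=4;  out ∅∪∅=∅
  n10('ca'): parent n1 fail=0; on 'a' 0 → fail=14;  out ∅∪∅=∅
  n15('ab'): parent n14 fail=0; on 'b' 0 → fail=4;  out ∅∪∅=∅
  n19('bc'): parent n4 fail=0; on 'c' 0 → fail=1;  out ∅∪{0}={0}
  n23('ac'): parent n14 fail=0; on 'c' 0 → fail=1;  out {6}∪{0}={0,6}
  n3('cca'): parent n2 fail=1; on 'a' 1 → fail=10;  out {1}∪∅={1}
  n6('bba'): parent n5 fail=4; on 'a' 4→0 → fail=14;  out ∅∪∅=∅
  n11('cab'): parent n10 fail=14; on 'b' 14 → fail=15;  out ∅∪∅=∅
  n16('abc'): parent n15 fail=4; on 'c' 4 → fail=19;  out ∅∪{0}={0}
  n20('bca'): parent n19 fail=1; on 'a' 1 → fail=10;  out ∅∪∅=∅
  n7('bbab'): parent n6 fail=14; on 'b' 14 → fail=15;  out ∅∪∅=∅
  n12('cabb'): parent n11 fail=15; on 'b' 15→4 → fail=5;  out ∅∪∅=∅
  n17('abca'): parent n16 fail=19; on 'a' 19 → fail=20;  out ∅∪∅=∅
  n21('bcac'): parent n20 fail=10; on 'c' 10→14 → fail=23;  out ∅∪{0,6}={0,6}
  n24('bcab'): parent n20 fail=10; on 'b' 10 → fail=11;  out {7}∪∅={7}
  n8('bbaba'): parent n7 fail=15; on 'a' 15→4→0 → fail=14;  out ∅∪∅=∅
  n13('cabbc'): parent n12 fail=5; on 'c' 5→4 → fail=19;  out {3}∪{0}={0,3}
  n18('abcab'): parent n17 fail=20; on 'b' 20 → fail=24;  out {4}∪{7}={4,7}
  n22('bcacc'): parent n21 fail=23; on 'c' 23→1 → fail=2;  out {5}∪{0}={0,5}
  n9('bbabaa'): parent n8 fail=14; on 'a' 14→0 → fail=14;  out {2}∪∅={2}

Text stream:
i=0 'b': node 0→4
i=1 'b': node 4→5
i=2 'b': node 5→5 (fail-walked)
i=3 'a': node 5→6
i=4 'b': node 6→7
i=5 'a': node 7→8
i=6 'a': node 8→9  emit P2@[1:6]
i=7 'c': node 9→23 (fail-walked)  emit P0@[7:7],P6@[6:7]
i=8 'a': node 23→10 (fail-walked)
i=9 'c': node 10→23 (fail-walked)  emit P0@[9:9],P6@[8:9]
i=10 'c': node 23→2 (fail-walked)  emit P0@[10:10]
i=11 'a': node 2→3  emit P1@[9:11]
i=12 'c': node 3→23 (fail-walked)  emit P0@[12:12],P6@[11:12]
i=13 'b': node 23→4 (fail-walked)
i=14 'b': node 4→5
i=15 'c': node 5→19 (fail-walked)  emit P0@[15:15]
i=16 'c': node 19→2 (fail-walked)  emit P0@[16:16]
i=17 'a': node 2→3  emit P1@[15:17]
i=18 'b': node 3→11 (fail-walked)
i=19 'b': node 11→12
i=20 'a': node 12→6 (fail-walked)
i=21 'b': node 6→7
i=22 'a': node 7→8
i=23 'a': node 8→9  emit P2@[18:23]
i=24 'b': node 9→15 (fail-walked)
i=25 'c': node 15→16  emit P0@[25:25]
i=26 'a': node 16→17
i=27 'b': node 17→18  emit P4@[23:27],P7@[24:27]
i=28 'a': node 18→14 (fail-walked)
i=29 'a': node 14→14 (fail-walked)
i=30 'b': node 14→15
i=31 'c': node 15→16  emit P0@[31:31]
i=32 'a': node 16→17
i=33 'b': node 17→18  emit P4@[29:33],P7@[30:33]
i=34 'b': node 18→12 (fail-walked)
i=35 'c': node 12→13  emit P0@[35:35],P3@[31:35]
i=36 'a': node 13→20 (fail-walked)
i=37 'c': node 20→21  emit P0@[37:37],P6@[36:37]
i=38 'c': node 21→22  emit P0@[38:38],P5@[34:38]
i=39 'a': node 22→3 (fail-walked)  emit P1@[37:39]
i=40 'c': node 3→23 (fail-walked)  emit P0@[40:40],P6@[39:40]
i=41 'a': node 23→10 (fail-walked)
i=42 'c': node 10→23 (fail-walked)  emit P0@[42:42],P6@[41:42]
i=43 'a': node 23→10 (fail-walked)
i=44 'c': node 10→23 (fail-walked)  emit P0@[44:44],P6@[43:44]
i=45 'c': node 23→2 (fail-walked)  emit P0@[45:45]
i=46 'b': node 2→4 (fail-walked)
i=47 'c': node 4→19  emit P0@[47:47]
i=48 'a': node 19→20
i=49 'b': node 20→24  emit P7@[46:49]
i=50 'a': node 24→14 (fail-walked)
i=51 'b': node 14→15
i=52 'c': node 15→16  emit P0@[52:52]
i=53 'a': node 16→17
i=54 'b': node 17→18  emit P4@[50:54],P7@[51:54]
i=55 'a': node 18→14 (fail-walked)
i=56 'c': node 14→23  emit P0@[56:56],P6@[55:56]
i=57 'b': node 23→4 (fail-walked)
i=58 'b': node 4→5
i=59 'a': node 5→6
i=60 'b': node 6→7
i=61 'c': node 7→16 (fail-walked)  emit P0@[61:61]

Matches: [[6,2],[7,0],[7,6],[9,0],[9,6],[10,0],[11,1],[12,0],[12,6],[15,0],[16,0],[17,1],[23,2],[25,0],[27,4],[27,7],[31,0],[33,4],[33,7],[35,0],[35,3],[37,0],[37,6],[38,0],[38,5],[39,1],[40,0],[40,6],[42,0],[42,6],[44,0],[44,6],[45,0],[47,0],[49,7],[52,0],[54,4],[54,7],[56,0],[56,6],[61,0]]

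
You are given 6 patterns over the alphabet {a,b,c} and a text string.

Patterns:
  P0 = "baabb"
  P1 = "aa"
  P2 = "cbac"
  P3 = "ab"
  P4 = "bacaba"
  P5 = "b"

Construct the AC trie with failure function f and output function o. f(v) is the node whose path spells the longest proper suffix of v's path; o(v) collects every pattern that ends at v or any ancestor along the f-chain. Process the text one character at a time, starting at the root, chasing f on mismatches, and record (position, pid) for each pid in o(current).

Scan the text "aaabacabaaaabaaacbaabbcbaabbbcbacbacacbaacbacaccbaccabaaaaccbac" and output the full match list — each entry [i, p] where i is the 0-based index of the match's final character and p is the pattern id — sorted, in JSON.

Build:
Trie (insert patterns):
  n0 'ε': a→6 b→1 c→8
  n1 'b': a→2  [P5 ends]
  n2 'ba': a→3 c→13
  n3 'baa': b→4
  n4 'baab': b→5
  n5 'baabb': ·  [P0 ends]
  n6 'a': a→7 b→12
  n7 'aa': ·  [P1 ends]
  n8 'c': b→9
  n9 'cb': a→10
  n10 'cba': c→11
  n11 'cbac': ·  [P2 ends]
  n12 'ab': ·  [P3 ends]
  n13 'bac': a→14
  n14 'baca': b→15
  n15 'bacab': a→16
  n16 'bacaba': ·  [P4 ends]

BFS fail/out derivation:
  fail(1) 'b': from fail(0)=0 chase 'b': 0 ⇒ 0;  out={5}∪out(0)={5}
  fail(6) 'a': from fail(0)=0 chase 'a': 0 ⇒ 0;  out=∅∪out(0)=∅
  fail(8) 'c': from fail(0)=0 chase 'c': 0 ⇒ 0;  out=∅∪out(0)=∅
  fail(2) 'ba': from fail(1)=0 chase 'a': 0 ⇒ 6;  out=∅∪out(6)=∅
  fail(7) 'aa': from fail(6)=0 chase 'a': 0 ⇒ 6;  out={1}∪out(6)={1}
  fail(9) 'cb': from fail(8)=0 chase 'b': 0 ⇒ 1;  out=∅∪out(1)={5}
  fail(12) 'ab': from fail(6)=0 chase 'b': 0 ⇒ 1;  out={3}∪out(1)={3,5}
  fail(3) 'baa': from fail(2)=6 chase 'a': 6 ⇒ 7;  out=∅∪out(7)={1}
  fail(10) 'cba': from fail(9)=1 chase 'a': 1 ⇒ 2;  out=∅∪out(2)=∅
  fail(13) 'bac': from fail(2)=6 chase 'c': 6→0 ⇒ 8;  out=∅∪out(8)=∅
  fail(4) 'baab': from fail(3)=7 chase 'b': 7→6 ⇒ 12;  out=∅∪out(12)={3,5}
  fail(11) 'cbac': from fail(10)=2 chase 'c': 2 ⇒ 13;  out={2}∪out(13)={2}
  fail(14) 'baca': from fail(13)=8 chase 'a': 8→0 ⇒ 6;  out=∅∪out(6)=∅
  fail(5) 'baabb': from fail(4)=12 chase 'b': 12→1→0 ⇒ 1;  out={0}∪out(1)={0,5}
  fail(15) 'bacab': from fail(14)=6 chase 'b': 6 ⇒ 12;  out=∅∪out(12)={3,5}
  fail(16) 'bacaba': from fail(15)=12 chase 'a': 12→1 ⇒ 2;  out={4}∪out(2)={4}

Run:
[0] read 'a'  n0⇒n6
[1] read 'a'  n6⇒n7  emit P1@[0:1]
[2] read 'a'  n7⇒n7 ·f  emit P1@[1:2]
[3] read 'b'  n7⇒n12 ·f  emit P3@[2:3],P5@[3:3]
[4] read 'a'  n12⇒n2 ·f
[5] read 'c'  n2⇒n13
[6] read 'a'  n13⇒n14
[7] read 'b'  n14⇒n15  emit P3@[6:7],P5@[7:7]
[8] read 'a'  n15⇒n16  emit P4@[3:8]
[9] read 'a'  n16⇒n3 ·f  emit P1@[8:9]
[10] read 'a'  n3⇒n7 ·f  emit P1@[9:10]
[11] read 'a'  n7⇒n7 ·f  emit P1@[10:11]
[12] read 'b'  n7⇒n12 ·f  emit P3@[11:12],P5@[12:12]
[13] read 'a'  n12⇒n2 ·f
[14] read 'a'  n2⇒n3  emit P1@[13:14]
[15] read 'a'  n3⇒n7 ·f  emit P1@[14:15]
[16] read 'c'  n7⇒n8 ·f
[17] read 'b'  n8⇒n9  emit P5@[17:17]
[18] read 'a'  n9⇒n10
[19] read 'a'  n10⇒n3 ·f  emit P1@[18:19]
[20] read 'b'  n3⇒n4  emit P3@[19:20],P5@[20:20]
[21] read 'b'  n4⇒n5  emit P0@[17:21],P5@[21:21]
[22] read 'c'  n5⇒n8 ·f
[23] read 'b'  n8⇒n9  emit P5@[23:23]
[24] read 'a'  n9⇒n10
[25] read 'a'  n10⇒n3 ·f  emit P1@[24:25]
[26] read 'b'  n3⇒n4  emit P3@[25:26],P5@[26:26]
[27] read 'b'  n4⇒n5  emit P0@[23:27],P5@[27:27]
[28] read 'b'  n5⇒n1 ·f  emit P5@[28:28]
[29] read 'c'  n1⇒n8 ·f
[30] read 'b'  n8⇒n9  emit P5@[30:30]
[31] read 'a'  n9⇒n10
[32] read 'c'  n10⇒n11  emit P2@[29:32]
[33] read 'b'  n11⇒n9 ·f  emit P5@[33:33]
[34] read 'a'  n9⇒n10
[35] read 'c'  n10⇒n11  emit P2@[32:35]
[36] read 'a'  n11⇒n14 ·f
[37] read 'c'  n14⇒n8 ·f
[38] read 'b'  n8⇒n9  emit P5@[38:38]
[39] read 'a'  n9⇒n10
[40] read 'a'  n10⇒n3 ·f  emit P1@[39:40]
[41] read 'c'  n3⇒n8 ·f
[42] read 'b'  n8⇒n9  emit P5@[42:42]
[43] read 'a'  n9⇒n10
[44] read 'c'  n10⇒n11  emit P2@[41:44]
[45] read 'a'  n11⇒n14 ·f
[46] read 'c'  n14⇒n8 ·f
[47] read 'c'  n8⇒n8 ·f
[48] read 'b'  n8⇒n9  emit P5@[48:48]
[49] read 'a'  n9⇒n10
[50] read 'c'  n10⇒n11  emit P2@[47:50]
[51] read 'c'  n11⇒n8 ·f
[52] read 'a'  n8⇒n6 ·f
[53] read 'b'  n6⇒n12  emit P3@[52:53],P5@[53:53]
[54] read 'a'  n12⇒n2 ·f
[55] read 'a'  n2⇒n3  emit P1@[54:55]
[56] read 'a'  n3⇒n7 ·f  emit P1@[55:56]
[57] read 'a'  n7⇒n7 ·f  emit P1@[56:57]
[58] read 'c'  n7⇒n8 ·f
[59] read 'c'  n8⇒n8 ·f
[60] read 'b'  n8⇒n9  emit P5@[60:60]
[61] read 'a'  n9⇒n10
[62] read 'c'  n10⇒n11  emit P2@[59:62]

Result: [[1,1],[2,1],[3,3],[3,5],[7,3],[7,5],[8,4],[9,1],[10,1],[11,1],[12,3],[12,5],[14,1],[15,1],[17,5],[19,1],[20,3],[20,5],[21,0],[21,5],[23,5],[25,1],[26,3],[26,5],[27,0],[27,5],[28,5],[30,5],[32,2],[33,5],[35,2],[38,5],[40,1],[42,5],[44,2],[48,5],[50,2],[53,3],[53,5],[55,1],[56,1],[57,1],[60,5],[62,2]]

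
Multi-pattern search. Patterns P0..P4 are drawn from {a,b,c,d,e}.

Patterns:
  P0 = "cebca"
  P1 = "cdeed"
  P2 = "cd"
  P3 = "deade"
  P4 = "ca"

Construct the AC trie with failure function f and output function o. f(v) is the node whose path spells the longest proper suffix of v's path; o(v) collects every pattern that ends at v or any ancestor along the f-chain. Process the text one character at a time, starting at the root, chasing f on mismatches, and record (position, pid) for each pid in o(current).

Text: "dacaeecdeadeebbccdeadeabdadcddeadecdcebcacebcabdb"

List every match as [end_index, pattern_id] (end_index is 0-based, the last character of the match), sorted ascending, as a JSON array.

Construct AC machine:
Trie nodes:
  n0 'ε': c→1 d→10
  n1 'c': a→15 d→6 e→2
  n2 'ce': b→3
  n3 'ceb': c→4
  n4 'cebc': a→5
  n5 'cebca': ·  ←P0
  n6 'cd': e→7  ←P2
  n7 'cde': e→8
  n8 'cdee': d→9
  n9 'cdeed': ·  ←P1
  n10 'd': e→11
  n11 'de': a→12
  n12 'dea': d→13
  n13 'dead': e→14
  n14 'deade': ·  ←P3
  n15 'ca': ·  ←P4

BFS fail/out derivation:
  n1('c'): parent n0 fail=0; on 'c' 0 → fail=0;  out ∅∪∅=∅
  n10('d'): parent n0 fail=0; on 'd' 0 → fail=0;  out ∅∪∅=∅
  n2('ce'): parent n1 fail=0; on 'e' 0 → fail=0;  out ∅∪∅=∅
  n6('cd'): parent n1 fail=0; on 'd' 0 → fail=10;  out {2}∪∅={2}
  n11('de'): parent n10 fail=0; on 'e' 0 → fail=0;  out ∅∪∅=∅
  n15('ca'): parent n1 fail=0; on 'a' 0 → fail=0;  out {4}∪∅={4}
  n3('ceb'): parent n2 fail=0; on 'b' 0 → fail=0;  out ∅∪∅=∅
  n7('cde'): parent n6 fail=10; on 'e' 10 → fail=11;  out ∅∪∅=∅
  n12('dea'): parent n11 fail=0; on 'a' 0 → fail=0;  out ∅∪∅=∅
  n4('cebc'): parent n3 fail=0; on 'c' 0 → fail=1;  out ∅∪∅=∅
  n8('cdee'): parent n7 fail=11; on 'e' 11→0 → fail=0;  out ∅∪∅=∅
  n13('dead'): parent n12 fail=0; on 'd' 0 → fail=10;  out ∅∪∅=∅
  n5('cebca'): parent n4 fail=1; on 'a' 1 → fail=15;  out {0}∪{4}={0,4}
  n9('cdeed'): parent n8 fail=0; on 'd' 0 → fail=10;  out {1}∪∅={1}
  n14('deade'): parent n13 fail=10; on 'e' 10 → fail=11;  out {3}∪∅={3}

Scan:
pos 0 'd': at 10
pos 1 'a': at 0 ·f
pos 2 'c': at 1
pos 3 'a': at 15  → match P4@[2:3]
pos 4 'e': at 0 ·f
pos 5 'e': at 0
pos 6 'c': at 1
pos 7 'd': at 6  → match P2@[6:7]
pos 8 'e': at 7
pos 9 'a': at 12 ·f
pos 10 'd': at 13
pos 11 'e': at 14  → match P3@[7:11]
pos 12 'e': at 0 ·f
pos 13 'b': at 0
pos 14 'b': at 0
pos 15 'c': at 1
pos 16 'c': at 1 ·f
pos 17 'd': at 6  → match P2@[16:17]
pos 18 'e': at 7
pos 19 'a': at 12 ·f
pos 20 'd': at 13
pos 21 'e': at 14  → match P3@[17:21]
pos 22 'a': at 12 ·f
pos 23 'b': at 0 ·f
pos 24 'd': at 10
pos 25 'a': at 0 ·f
pos 26 'd': at 10
pos 27 'c': at 1 ·f
pos 28 'd': at 6  → match P2@[27:28]
pos 29 'd': at 10 ·f
pos 30 'e': at 11
pos 31 'a': at 12
pos 32 'd': at 13
pos 33 'e': at 14  → match P3@[29:33]
pos 34 'c': at 1 ·f
pos 35 'd': at 6  → match P2@[34:35]
pos 36 'c': at 1 ·f
pos 37 'e': at 2
pos 38 'b': at 3
pos 39 'c': at 4
pos 40 'a': at 5  → match P0@[36:40],P4@[39:40]
pos 41 'c': at 1 ·f
pos 42 'e': at 2
pos 43 'b': at 3
pos 44 'c': at 4
pos 45 'a': at 5  → match P0@[41:45],P4@[44:45]
pos 46 'b': at 0 ·f
pos 47 'd': at 10
pos 48 'b': at 0 ·f

Result: [[3,4],[7,2],[11,3],[17,2],[21,3],[28,2],[33,3],[35,2],[40,0],[40,4],[45,0],[45,4]]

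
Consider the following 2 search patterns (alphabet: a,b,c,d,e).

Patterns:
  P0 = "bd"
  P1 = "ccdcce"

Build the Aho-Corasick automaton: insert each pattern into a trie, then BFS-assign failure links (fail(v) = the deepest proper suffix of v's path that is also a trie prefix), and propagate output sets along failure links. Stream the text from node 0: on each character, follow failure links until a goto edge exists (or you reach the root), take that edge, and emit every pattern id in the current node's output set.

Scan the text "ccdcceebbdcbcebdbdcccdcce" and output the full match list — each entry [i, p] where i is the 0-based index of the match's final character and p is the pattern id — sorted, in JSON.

Build:
Trie (insert patterns):
  0='ε' goto b→1 c→3
  1='b' goto d→2
  2='bd' goto ·  [P0 ends]
  3='c' goto c→4
  4='cc' goto d→5
  5='ccd' goto c→6
  6='ccdc' goto c→7
  7='ccdcc' goto e→8
  8='ccdcce' goto ·  [P1 ends]

BFS fail/out derivation:
  fail(1) 'b': from fail(0)=0 chase 'b': 0 ⇒ 0;  out=∅∪out(0)=∅
  fail(3) 'c': from fail(0)=0 chase 'c': 0 ⇒ 0;  out=∅∪out(0)=∅
  fail(2) 'bd': from fail(1)=0 chase 'd': 0 ⇒ 0;  out={0}∪out(0)={0}
  fail(4) 'cc': from fail(3)=0 chase 'c': 0 ⇒ 3;  out=∅∪out(3)=∅
  fail(5) 'ccd': from fail(4)=3 chase 'd': 3→0 ⇒ 0;  out=∅∪out(0)=∅
  fail(6) 'ccdc': from fail(5)=0 chase 'c': 0 ⇒ 3;  out=∅∪out(3)=∅
  fail(7) 'ccdcc': from fail(6)=3 chase 'c': 3 ⇒ 4;  out=∅∪out(4)=∅
  fail(8) 'ccdcce': from fail(7)=4 chase 'e': 4→3→0 ⇒ 0;  out={1}∪out(0)={1}

Run:
[0] read 'c'  n0⇒n3
[1] read 'c'  n3⇒n4
[2] read 'd'  n4⇒n5
[3] read 'c'  n5⇒n6
[4] read 'c'  n6⇒n7
[5] read 'e'  n7⇒n8  → match P1@[0:5]
[6] read 'e'  n8⇒n0 ·f
[7] read 'b'  n0⇒n1
[8] read 'b'  n1⇒n1 ·f
[9] read 'd'  n1⇒n2  → match P0@[8:9]
[10] read 'c'  n2⇒n3 ·f
[11] read 'b'  n3⇒n1 ·f
[12] read 'c'  n1⇒n3 ·f
[13] read 'e'  n3⇒n0 ·f
[14] read 'b'  n0⇒n1
[15] read 'd'  n1⇒n2  → match P0@[14:15]
[16] read 'b'  n2⇒n1 ·f
[17] read 'd'  n1⇒n2  → match P0@[16:17]
[18] read 'c'  n2⇒n3 ·f
[19] read 'c'  n3⇒n4
[20] read 'c'  n4⇒n4 ·f
[21] read 'd'  n4⇒n5
[22] read 'c'  n5⇒n6
[23] read 'c'  n6⇒n7
[24] read 'e'  n7⇒n8  → match P1@[19:24]

Matches: [[5,1],[9,0],[15,0],[17,0],[24,1]]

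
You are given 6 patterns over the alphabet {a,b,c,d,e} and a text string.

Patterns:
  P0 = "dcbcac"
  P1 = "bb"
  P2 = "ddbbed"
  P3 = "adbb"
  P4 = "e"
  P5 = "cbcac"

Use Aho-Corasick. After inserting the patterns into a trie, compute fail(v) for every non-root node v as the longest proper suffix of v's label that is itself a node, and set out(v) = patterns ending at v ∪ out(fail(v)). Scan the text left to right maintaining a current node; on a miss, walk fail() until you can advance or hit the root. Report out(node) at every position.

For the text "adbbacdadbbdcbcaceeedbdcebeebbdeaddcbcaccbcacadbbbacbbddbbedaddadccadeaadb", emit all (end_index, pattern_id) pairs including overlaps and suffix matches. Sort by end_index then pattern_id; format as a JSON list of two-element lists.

Build:
Trie (insert patterns):
  n0 'ε': a→14 b→7 c→19 d→1 e→18
  n1 'd': c→2 d→9
  n2 'dc': b→3
  n3 'dcb': c→4
  n4 'dcbc': a→5
  n5 'dcbca': c→6
  n6 'dcbcac': ·  [P0 ends]
  n7 'b': b→8
  n8 'bb': ·  [P1 ends]
  n9 'dd': b→10
  n10 'ddb': b→11
  n11 'ddbb': e→12
  n12 'ddbbe': d→13
  n13 'ddbbed': ·  [P2 ends]
  n14 'a': d→15
  n15 'ad': b→16
  n16 'adb': b→17
  n17 'adbb': ·  [P3 ends]
  n18 'e': ·  [P4 ends]
  n19 'c': b→20
  n20 'cb': c→21
  n21 'cbc': a→22
  n22 'cbca': c→23
  n23 'cbcac': ·  [P5 ends]

Failure links (BFS by depth):
  n1('d'): parent n0 fail=0; on 'd' 0 → fail=0;  out ∅∪∅=∅
  n7('b'): parent n0 fail=0; on 'b' 0 → fail=0;  out ∅∪∅=∅
  n14('a'): parent n0 fail=0; on 'a' 0 → fail=0;  out ∅∪∅=∅
  n18('e'): parent n0 fail=0; on 'e' 0 → fail=0;  out {4}∪∅={4}
  n19('c'): parent n0 fail=0; on 'c' 0 → fail=0;  out ∅∪∅=∅
  n2('dc'): parent n1 fail=0; on 'c' 0 → fail=19;  out ∅∪∅=∅
  n8('bb'): parent n7 fail=0; on 'b' 0 → fail=7;  out {1}∪∅={1}
  n9('dd'): parent n1 fail=0; on 'd' 0 → fail=1;  out ∅∪∅=∅
  n15('ad'): parent n14 fail=0; on 'd' 0 → fail=1;  out ∅∪∅=∅
  n20('cb'): parent n19 fail=0; on 'b' 0 → fail=7;  out ∅∪∅=∅
  n3('dcb'): parent n2 fail=19; on 'b' 19 → fail=20;  out ∅∪∅=∅
  n10('ddb'): parent n9 fail=1; on 'b' 1→0 → fail=7;  out ∅∪∅=∅
  n16('adb'): parent n15 fail=1; on 'b' 1→0 → fail=7;  out ∅∪∅=∅
  n21('cbc'): parent n20 fail=7; on 'c' 7→0 → fail=19;  out ∅∪∅=∅
  n4('dcbc'): parent n3 fail=20; on 'c' 20 → fail=21;  out ∅∪∅=∅
  n11('ddbb'): parent n10 fail=7; on 'b' 7 → fail=8;  out ∅∪{1}={1}
  n17('adbb'): parent n16 fail=7; on 'b' 7 → fail=8;  out {3}∪{1}={1,3}
  n22('cbca'): parent n21 fail=19; on 'a' 19→0 → fail=14;  out ∅∪∅=∅
  n5('dcbca'): parent n4 fail=21; on 'a' 21 → fail=22;  out ∅∪∅=∅
  n12('ddbbe'): parent n11 fail=8; on 'e' 8→7→0 → fail=18;  out ∅∪{4}={4}
  n23('cbcac'): parent n22 fail=14; on 'c' 14→0 → fail=19;  out {5}∪∅={5}
  n6('dcbcac'): parent n5 fail=22; on 'c' 22 → fail=23;  out {0}∪{5}={0,5}
  n13('ddbbed'): parent n12 fail=18; on 'd' 18→0 → fail=1;  out {2}∪∅={2}

Scan:
pos 0 'a': at 14
pos 1 'd': at 15
pos 2 'b': at 16
pos 3 'b': at 17  → match P1@[2:3],P3@[0:3]
pos 4 'a': at 14 (fail-walked)
pos 5 'c': at 19 (fail-walked)
pos 6 'd': at 1 (fail-walked)
pos 7 'a': at 14 (fail-walked)
pos 8 'd': at 15
pos 9 'b': at 16
pos 10 'b': at 17  → match P1@[9:10],P3@[7:10]
pos 11 'd': at 1 (fail-walked)
pos 12 'c': at 2
pos 13 'b': at 3
pos 14 'c': at 4
pos 15 'a': at 5
pos 16 'c': at 6  → match P0@[11:16],P5@[12:16]
pos 17 'e': at 18 (fail-walked)  → match P4@[17:17]
pos 18 'e': at 18 (fail-walked)  → match P4@[18:18]
pos 19 'e': at 18 (fail-walked)  → match P4@[19:19]
pos 20 'd': at 1 (fail-walked)
pos 21 'b': at 7 (fail-walked)
pos 22 'd': at 1 (fail-walked)
pos 23 'c': at 2
pos 24 'e': at 18 (fail-walked)  → match P4@[24:24]
pos 25 'b': at 7 (fail-walked)
pos 26 'e': at 18 (fail-walked)  → match P4@[26:26]
pos 27 'e': at 18 (fail-walked)  → match P4@[27:27]
pos 28 'b': at 7 (fail-walked)
pos 29 'b': at 8  → match P1@[28:29]
pos 30 'd': at 1 (fail-walked)
pos 31 'e': at 18 (fail-walked)  → match P4@[31:31]
pos 32 'a': at 14 (fail-walked)
pos 33 'd': at 15
pos 34 'd': at 9 (fail-walked)
pos 35 'c': at 2 (fail-walked)
pos 36 'b': at 3
pos 37 'c': at 4
pos 38 'a': at 5
pos 39 'c': at 6  → match P0@[34:39],P5@[35:39]
pos 40 'c': at 19 (fail-walked)
pos 41 'b': at 20
pos 42 'c': at 21
pos 43 'a': at 22
pos 44 'c': at 23  → match P5@[40:44]
pos 45 'a': at 14 (fail-walked)
pos 46 'd': at 15
pos 47 'b': at 16
pos 48 'b': at 17  → match P1@[47:48],P3@[45:48]
pos 49 'b': at 8 (fail-walked)  → match P1@[48:49]
pos 50 'a': at 14 (fail-walked)
pos 51 'c': at 19 (fail-walked)
pos 52 'b': at 20
pos 53 'b': at 8 (fail-walked)  → match P1@[52:53]
pos 54 'd': at 1 (fail-walked)
pos 55 'd': at 9
pos 56 'b': at 10
pos 57 'b': at 11  → match P1@[56:57]
pos 58 'e': at 12  → match P4@[58:58]
pos 59 'd': at 13  → match P2@[54:59]
pos 60 'a': at 14 (fail-walked)
pos 61 'd': at 15
pos 62 'd': at 9 (fail-walked)
pos 63 'a': at 14 (fail-walked)
pos 64 'd': at 15
pos 65 'c': at 2 (fail-walked)
pos 66 'c': at 19 (fail-walked)
pos 67 'a': at 14 (fail-walked)
pos 68 'd': at 15
pos 69 'e': at 18 (fail-walked)  → match P4@[69:69]
pos 70 'a': at 14 (fail-walked)
pos 71 'a': at 14 (fail-walked)
pos 72 'd': at 15
pos 73 'b': at 16

All matches (sorted): [[3,1],[3,3],[10,1],[10,3],[16,0],[16,5],[17,4],[18,4],[19,4],[24,4],[26,4],[27,4],[29,1],[31,4],[39,0],[39,5],[44,5],[48,1],[48,3],[49,1],[53,1],[57,1],[58,4],[59,2],[69,4]]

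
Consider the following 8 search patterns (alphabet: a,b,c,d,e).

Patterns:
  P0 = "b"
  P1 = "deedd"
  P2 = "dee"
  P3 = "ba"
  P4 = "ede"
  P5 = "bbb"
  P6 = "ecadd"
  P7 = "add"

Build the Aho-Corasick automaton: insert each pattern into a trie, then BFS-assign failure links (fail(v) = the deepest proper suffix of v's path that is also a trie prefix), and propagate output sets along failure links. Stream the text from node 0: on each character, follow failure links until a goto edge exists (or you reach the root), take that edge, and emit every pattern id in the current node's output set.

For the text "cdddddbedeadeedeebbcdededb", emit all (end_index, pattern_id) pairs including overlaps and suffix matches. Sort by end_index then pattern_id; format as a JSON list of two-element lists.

Build:
Trie nodes:
  n0 'ε': a→17 b→1 d→2 e→8
  n1 'b': a→7 b→11  ←P0
  n2 'd': e→3
  n3 'de': e→4
  n4 'dee': d→5  ←P2
  n5 'deed': d→6
  n6 'deedd': ·  ←P1
  n7 'ba': ·  ←P3
  n8 'e': c→13 d→9
  n9 'ed': e→10
  n10 'ede': ·  ←P4
  n11 'bb': b→12
  n12 'bbb': ·  ←P5
  n13 'ec': a→14
  n14 'eca': d→15
  n15 'ecad': d→16
  n16 'ecadd': ·  ←P6
  n17 'a': d→18
  n18 'ad': d→19
  n19 'add': ·  ←P7

BFS fail/out derivation:
  n1('b'): parent n0 fail=0; on 'b' 0 → fail=0;  out {0}∪∅={0}
  n2('d'): parent n0 fail=0; on 'd' 0 → fail=0;  out ∅∪∅=∅
  n8('e'): parent n0 fail=0; on 'e' 0 → fail=0;  out ∅∪∅=∅
  n17('a'): parent n0 fail=0; on 'a' 0 → fail=0;  out ∅∪∅=∅
  n3('de'): parent n2 fail=0; on 'e' 0 → fail=8;  out ∅∪∅=∅
  n7('ba'): parent n1 fail=0; on 'a' 0 → fail=17;  out {3}∪∅={3}
  n9('ed'): parent n8 fail=0; on 'd' 0 → fail=2;  out ∅∪∅=∅
  n11('bb'): parent n1 fail=0; on 'b' 0 → fail=1;  out ∅∪{0}={0}
  n13('ec'): parent n8 fail=0; on 'c' 0 → fail=0;  out ∅∪∅=∅
  n18('ad'): parent n17 fail=0; on 'd' 0 → fail=2;  out ∅∪∅=∅
  n4('dee'): parent n3 fail=8; on 'e' 8→0 → fail=8;  out {2}∪∅={2}
  n10('ede'): parent n9 fail=2; on 'e' 2 → fail=3;  out {4}∪∅={4}
  n12('bbb'): parent n11 fail=1; on 'b' 1 → fail=11;  out {5}∪{0}={0,5}
  n14('eca'): parent n13 fail=0; on 'a' 0 → fail=17;  out ∅∪∅=∅
  n19('add'): parent n18 fail=2; on 'd' 2→0 → fail=2;  out {7}∪∅={7}
  n5('deed'): parent n4 fail=8; on 'd' 8 → fail=9;  out ∅∪∅=∅
  n15('ecad'): parent n14 fail=17; on 'd' 17 → fail=18;  out ∅∪∅=∅
  n6('deedd'): parent n5 fail=9; on 'd' 9→2→0 → fail=2;  out {1}∪∅={1}
  n16('ecadd'): parent n15 fail=18; on 'd' 18 → fail=19;  out {6}∪{7}={6,7}

Text stream:
pos 0 'c': at 0
pos 1 'd': at 2
pos 2 'd': at 2 (fail-walked)
pos 3 'd': at 2 (fail-walked)
pos 4 'd': at 2 (fail-walked)
pos 5 'd': at 2 (fail-walked)
pos 6 'b': at 1 (fail-walked)  emit P0@[6:6]
pos 7 'e': at 8 (fail-walked)
pos 8 'd': at 9
pos 9 'e': at 10  emit P4@[7:9]
pos 10 'a': at 17 (fail-walked)
pos 11 'd': at 18
pos 12 'e': at 3 (fail-walked)
pos 13 'e': at 4  emit P2@[11:13]
pos 14 'd': at 5
pos 15 'e': at 10 (fail-walked)  emit P4@[13:15]
pos 16 'e': at 4 (fail-walked)  emit P2@[14:16]
pos 17 'b': at 1 (fail-walked)  emit P0@[17:17]
pos 18 'b': at 11  emit P0@[18:18]
pos 19 'c': at 0 (fail-walked)
pos 20 'd': at 2
pos 21 'e': at 3
pos 22 'd': at 9 (fail-walked)
pos 23 'e': at 10  emit P4@[21:23]
pos 24 'd': at 9 (fail-walked)
pos 25 'b': at 1 (fail-walked)  emit P0@[25:25]

Result: [[6,0],[9,4],[13,2],[15,4],[16,2],[17,0],[18,0],[23,4],[25,0]]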